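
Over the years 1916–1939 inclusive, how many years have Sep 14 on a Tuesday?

Track Sep 14's weekday year by year (advancing +1, or +2 across a Feb 29):
  1916: Thu  1917: Fri (+1)  1918: Sat (+1)  1919: Sun (+1)  1920: Tue (+2) ✓
  1921: Wed (+1)  1922: Thu (+1)  1923: Fri (+1)  1924: Sun (+2)  1925: Mon (+1)
  1926: Tue (+1) ✓  1927: Wed (+1)  1928: Fri (+2)  1929: Sat (+1)  1930: Sun (+1)
  1931: Mon (+1)  1932: Wed (+2)  1933: Thu (+1)  1934: Fri (+1)  1935: Sat (+1)
  1936: Mon (+2)  1937: Tue (+1) ✓  1938: Wed (+1)  1939: Thu (+1)
Tuesday years: 1920, 1926, 1937 — 3 in total.

3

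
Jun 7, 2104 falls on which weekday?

January 1, 2104 is a Tuesday.
June 7 is day 159 of the year, i.e. 158 days after Jan 1.
158 mod 7 = 4, so advance 4 weekdays from Tuesday: Saturday.

Saturday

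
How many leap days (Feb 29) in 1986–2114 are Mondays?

Leap years in 1986–2114: 31 of them.
Feb 29 weekday advances by 5 (mod 7) from one leap year to the next four years later (or differs when a century non-leap intervenes).
Leap-day weekdays: 1988:Mon✓ 1992:Sat 1996:Thu 2000:Tue 2004:Sun 2008:Fri 2012:Wed 2016:Mon✓ 2020:Sat 2024:Thu 2028:Tue 2032:Sun 2036:Fri …(5 more)… 2060:Sun 2064:Fri 2068:Wed 2072:Mon✓ 2076:Sat 2080:Thu 2084:Tue 2088:Sun 2092:Fri 2096:Wed 2104:Fri 2108:Wed 2112:Mon✓
Monday: 1988, 2016, 2044, 2072, 2112 → 5.

5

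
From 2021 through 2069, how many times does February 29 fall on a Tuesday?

2

Leap years in 2021–2069: 12 of them.
Feb 29 weekday advances by 5 (mod 7) from one leap year to the next four years later (or differs when a century non-leap intervenes).
Leap-day weekdays: 2024:Thu 2028:Tue✓ 2032:Sun 2036:Fri 2040:Wed 2044:Mon 2048:Sat 2052:Thu 2056:Tue✓ 2060:Sun 2064:Fri 2068:Wed
Tuesday: 2028, 2056 → 2.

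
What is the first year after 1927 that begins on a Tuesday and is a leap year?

Jan 1 advances by 2 weekdays after a leap year and by 1 after a common year.
1927: Jan 1 is Saturday.
1928: Sunday (leap)
1929: Tuesday
1930: Wednesday
1931: Thursday
1932: Friday (leap)
1933: Sunday
1934: Monday
1935: Tuesday
1936: Wednesday (leap)
1937: Friday
1938: Saturday
1939: Sunday
1940: Monday (leap)
1941: Wednesday
1942: Thursday
1943: Friday
1944: Saturday (leap)
1945: Monday
1946: Tuesday
1947: Wednesday
1948: Thursday (leap)
1949: Saturday
1950: Sunday
1951: Monday
1952: Tuesday (leap)
1952 begins on a Tuesday and is a leap year.

1952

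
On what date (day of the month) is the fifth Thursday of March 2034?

March 1, 2034 is a Wednesday, so the first Thursday is the 2nd.
The fifth Thursday is 2 + 28 = 30.

30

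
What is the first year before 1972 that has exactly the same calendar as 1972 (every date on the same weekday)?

1944

Two years share a calendar iff Jan 1 falls on the same weekday and both are leap or both are common. 1972: Jan 1 is Saturday, leap year.
1971: Jan 1 Friday, common
1970: Jan 1 Thursday, common
1969: Jan 1 Wednesday, common
1968: Jan 1 Monday, leap
1967: Jan 1 Sunday, common
1966: Jan 1 Saturday, common
1965: Jan 1 Friday, common
1964: Jan 1 Wednesday, leap
1963: Jan 1 Tuesday, common
1962: Jan 1 Monday, common
1961: Jan 1 Sunday, common
1960: Jan 1 Friday, leap
1959: Jan 1 Thursday, common
1958: Jan 1 Wednesday, common
1957: Jan 1 Tuesday, common
1956: Jan 1 Sunday, leap
1955: Jan 1 Saturday, common
1954: Jan 1 Friday, common
1953: Jan 1 Thursday, common
1952: Jan 1 Tuesday, leap
1951: Jan 1 Monday, common
1950: Jan 1 Sunday, common
1949: Jan 1 Saturday, common
1948: Jan 1 Thursday, leap
1947: Jan 1 Wednesday, common
1946: Jan 1 Tuesday, common
1945: Jan 1 Monday, common
1944: Jan 1 Saturday, leap
1944 matches on both conditions.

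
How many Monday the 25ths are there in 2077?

Check the 25th of each month of 2077: Jan 25: Mon, Feb 25: Thu, Mar 25: Thu, Apr 25: Sun, May 25: Tue, Jun 25: Fri, Jul 25: Sun, Aug 25: Wed, Sep 25: Sat, Oct 25: Mon, Nov 25: Thu, Dec 25: Sat.
Monday occurs in January, October — 2 months.

2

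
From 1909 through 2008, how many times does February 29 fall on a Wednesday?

Leap years in 1909–2008: 25 of them.
Feb 29 weekday advances by 5 (mod 7) from one leap year to the next four years later (or differs when a century non-leap intervenes).
Leap-day weekdays: 1912:Thu 1916:Tue 1920:Sun 1924:Fri 1928:Wed✓ 1932:Mon 1936:Sat 1940:Thu 1944:Tue 1948:Sun 1952:Fri 1956:Wed✓ 1960:Mon 1964:Sat 1968:Thu 1972:Tue 1976:Sun 1980:Fri 1984:Wed✓ 1988:Mon 1992:Sat 1996:Thu 2000:Tue 2004:Sun 2008:Fri
Wednesday: 1928, 1956, 1984 → 3.

3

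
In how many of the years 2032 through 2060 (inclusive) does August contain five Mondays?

August has 31 days; it has five Mondays when Monday falls among the first (month-length − 28) days — i.e. when August 1 is one of Monday/Sunday/Saturday.
August 1 by year: 2032:Sun✓ 2033:Mon✓ 2034:Tue 2035:Wed 2036:Fri 2037:Sat✓ 2038:Sun✓ 2039:Mon✓ 2040:Wed 2041:Thu 2042:Fri 2043:Sat✓ 2044:Mon✓ 2045:Tue 2046:Wed 2047:Thu 2048:Sat✓ 2049:Sun✓ 2050:Mon✓ 2051:Tue 2052:Thu 2053:Fri 2054:Sat✓ 2055:Sun✓ 2056:Tue 2057:Wed 2058:Thu 2059:Fri 2060:Sun✓
Years with five Mondays: 2032, 2033, 2037, 2038, 2039, 2043, 2044, 2048, 2049, 2050, 2054, 2055, 2060 → 13.

13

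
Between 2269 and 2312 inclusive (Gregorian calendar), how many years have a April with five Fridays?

April has 30 days; it has five Fridays when Friday falls among the first (month-length − 28) days — i.e. when April 1 is one of Friday/Thursday.
April 1 by year: 2269:Thu✓ 2270:Fri✓ 2271:Sat 2272:Mon 2273:Tue 2274:Wed 2275:Thu✓ 2276:Sat 2277:Sun 2278:Mon 2279:Tue 2280:Thu✓ 2281:Fri✓ 2282:Sat 2283:Sun …(14 more)… 2298:Fri✓ 2299:Sat 2300:Sun 2301:Mon 2302:Tue 2303:Wed 2304:Fri✓ 2305:Sat 2306:Sun 2307:Mon 2308:Wed 2309:Thu✓ 2310:Fri✓ 2311:Sat 2312:Mon
Years with five Fridays: 2269, 2270, 2275, 2280, 2281, 2286, 2287, 2292, 2297, 2298, 2304, 2309, 2310 → 13.

13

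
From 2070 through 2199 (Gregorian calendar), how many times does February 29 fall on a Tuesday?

Leap years in 2070–2199: 31 of them.
Feb 29 weekday advances by 5 (mod 7) from one leap year to the next four years later (or differs when a century non-leap intervenes).
Leap-day weekdays: 2072:Mon 2076:Sat 2080:Thu 2084:Tue✓ 2088:Sun 2092:Fri 2096:Wed 2104:Fri 2108:Wed 2112:Mon 2116:Sat 2120:Thu 2124:Tue✓ …(5 more)… 2148:Thu 2152:Tue✓ 2156:Sun 2160:Fri 2164:Wed 2168:Mon 2172:Sat 2176:Thu 2180:Tue✓ 2184:Sun 2188:Fri 2192:Wed 2196:Mon
Tuesday: 2084, 2124, 2152, 2180 → 4.

4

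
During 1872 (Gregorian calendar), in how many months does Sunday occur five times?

A month of length L has five Sundays iff its first Sunday is on day ≤ L−28 (so day 1–3 in a 31-day month, 1–2 in a 30-day month, day 1 in a leap February).
Checking each month of 1872: Jan starts Mon (31d); Feb starts Thu (29d); Mar starts Fri (31d) ✓; Apr starts Mon (30d); May starts Wed (31d); Jun starts Sat (30d) ✓; Jul starts Mon (31d); Aug starts Thu (31d); Sep starts Sun (30d) ✓; Oct starts Tue (31d); Nov starts Fri (30d); Dec starts Sun (31d) ✓.
Five-Sunday months: March, June, September, December → 4.

4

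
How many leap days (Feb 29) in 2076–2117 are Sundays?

1

Leap years in 2076–2117: 10 of them.
Feb 29 weekday advances by 5 (mod 7) from one leap year to the next four years later (or differs when a century non-leap intervenes).
Leap-day weekdays: 2076:Sat 2080:Thu 2084:Tue 2088:Sun✓ 2092:Fri 2096:Wed 2104:Fri 2108:Wed 2112:Mon 2116:Sat
Sunday: 2088 → 1.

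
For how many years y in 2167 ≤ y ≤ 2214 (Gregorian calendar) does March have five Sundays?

21

March has 31 days; it has five Sundays when Sunday falls among the first (month-length − 28) days — i.e. when March 1 is one of Sunday/Saturday/Friday.
March 1 by year: 2167:Sun✓ 2168:Tue 2169:Wed 2170:Thu 2171:Fri✓ 2172:Sun✓ 2173:Mon 2174:Tue 2175:Wed 2176:Fri✓ 2177:Sat✓ 2178:Sun✓ 2179:Mon 2180:Wed 2181:Thu …(18 more)… 2200:Sat✓ 2201:Sun✓ 2202:Mon 2203:Tue 2204:Thu 2205:Fri✓ 2206:Sat✓ 2207:Sun✓ 2208:Tue 2209:Wed 2210:Thu 2211:Fri✓ 2212:Sun✓ 2213:Mon 2214:Tue
Years with five Sundays: 2167, 2171, 2172, 2176, 2177, 2178, 2182, 2183, 2188, 2189, 2193, 2194, 2195, 2199, 2200, 2201, 2205, 2206, 2207, 2211, 2212 → 21.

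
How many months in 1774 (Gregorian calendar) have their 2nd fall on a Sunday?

Check the 2nd of each month of 1774: Jan 2: Sun, Feb 2: Wed, Mar 2: Wed, Apr 2: Sat, May 2: Mon, Jun 2: Thu, Jul 2: Sat, Aug 2: Tue, Sep 2: Fri, Oct 2: Sun, Nov 2: Wed, Dec 2: Fri.
Sunday occurs in January, October — 2 months.

2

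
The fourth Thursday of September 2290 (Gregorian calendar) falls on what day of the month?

September 1, 2290 is a Monday, so the first Thursday is the 4th.
The fourth Thursday is 4 + 21 = 25.

25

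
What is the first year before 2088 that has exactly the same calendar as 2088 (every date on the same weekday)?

2060

Two years share a calendar iff Jan 1 falls on the same weekday and both are leap or both are common. 2088: Jan 1 is Thursday, leap year.
2087: Jan 1 Wednesday, common
2086: Jan 1 Tuesday, common
2085: Jan 1 Monday, common
2084: Jan 1 Saturday, leap
2083: Jan 1 Friday, common
2082: Jan 1 Thursday, common
2081: Jan 1 Wednesday, common
2080: Jan 1 Monday, leap
2079: Jan 1 Sunday, common
2078: Jan 1 Saturday, common
2077: Jan 1 Friday, common
2076: Jan 1 Wednesday, leap
2075: Jan 1 Tuesday, common
2074: Jan 1 Monday, common
2073: Jan 1 Sunday, common
2072: Jan 1 Friday, leap
2071: Jan 1 Thursday, common
2070: Jan 1 Wednesday, common
2069: Jan 1 Tuesday, common
2068: Jan 1 Sunday, leap
2067: Jan 1 Saturday, common
2066: Jan 1 Friday, common
2065: Jan 1 Thursday, common
2064: Jan 1 Tuesday, leap
2063: Jan 1 Monday, common
2062: Jan 1 Sunday, common
2061: Jan 1 Saturday, common
2060: Jan 1 Thursday, leap
2060 matches on both conditions.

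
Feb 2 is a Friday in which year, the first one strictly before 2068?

2063

From one year to the next, a fixed date's weekday advances by 1, or by 2 when a Feb 29 lies between the two dates.
2068: February 2 is Thursday.
2067: Wednesday (−1)
2066: Tuesday (−1)
2065: Monday (−1)
2064: Saturday (−2)
2063: Friday (−1)
Feb 2 falls on a Friday in 2063.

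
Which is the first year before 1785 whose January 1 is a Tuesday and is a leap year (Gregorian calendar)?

Jan 1 advances by 2 weekdays after a leap year and by 1 after a common year.
1785: Jan 1 is Saturday.
1784: Thursday (leap)
1783: Wednesday
1782: Tuesday
1781: Monday
1780: Saturday (leap)
1779: Friday
1778: Thursday
1777: Wednesday
1776: Monday (leap)
1775: Sunday
1774: Saturday
1773: Friday
1772: Wednesday (leap)
1771: Tuesday
1770: Monday
1769: Sunday
1768: Friday (leap)
1767: Thursday
1766: Wednesday
1765: Tuesday
1764: Sunday (leap)
1763: Saturday
1762: Friday
1761: Thursday
1760: Tuesday (leap)
1760 begins on a Tuesday and is a leap year.

1760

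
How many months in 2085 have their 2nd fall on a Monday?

Check the 2nd of each month of 2085: Jan 2: Tue, Feb 2: Fri, Mar 2: Fri, Apr 2: Mon, May 2: Wed, Jun 2: Sat, Jul 2: Mon, Aug 2: Thu, Sep 2: Sun, Oct 2: Tue, Nov 2: Fri, Dec 2: Sun.
Monday occurs in April, July — 2 months.

2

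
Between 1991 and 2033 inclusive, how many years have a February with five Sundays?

February has 28 days (29 in leap years); it has five Sundays when Sunday falls among the first (month-length − 28) days — i.e. when February 1 is Sunday in a leap year (never in a common year).
February 1 by year: 1991:Fri 1992:Sat 1993:Mon 1994:Tue 1995:Wed 1996:Thu 1997:Sat 1998:Sun 1999:Mon 2000:Tue 2001:Thu 2002:Fri 2003:Sat 2004:Sun✓ 2005:Tue …(13 more)… 2019:Fri 2020:Sat 2021:Mon 2022:Tue 2023:Wed 2024:Thu 2025:Sat 2026:Sun 2027:Mon 2028:Tue 2029:Thu 2030:Fri 2031:Sat 2032:Sun✓ 2033:Tue
Years with five Sundays: 2004, 2032 → 2.

2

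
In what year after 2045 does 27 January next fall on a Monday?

From one year to the next, a fixed date's weekday advances by 1, or by 2 when a Feb 29 lies between the two dates.
2045: January 27 is Friday.
2046: Saturday (+1)
2047: Sunday (+1)
2048: Monday (+1)
27 January falls on a Monday in 2048.

2048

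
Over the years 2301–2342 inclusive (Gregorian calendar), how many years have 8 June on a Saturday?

7

Track 8 June's weekday year by year (advancing +1, or +2 across a Feb 29):
  2301: Sat ✓  2302: Sun (+1)  2303: Mon (+1)  2304: Wed (+2)  2305: Thu (+1)
  2306: Fri (+1)  2307: Sat (+1) ✓  2308: Mon (+2)  2309: Tue (+1)  2310: Wed (+1)
  2311: Thu (+1)  2312: Sat (+2) ✓  2313: Sun (+1)  2314: Mon (+1)  … (14 more years) …
  2329: Sat (+1) ✓  2330: Sun (+1)  2331: Mon (+1)  2332: Wed (+2)  2333: Thu (+1)
  2334: Fri (+1)  2335: Sat (+1) ✓  2336: Mon (+2)  2337: Tue (+1)  2338: Wed (+1)
  2339: Thu (+1)  2340: Sat (+2) ✓  2341: Sun (+1)  2342: Mon (+1)
Saturday years: 2301, 2307, 2312, 2318, 2329, 2335, 2340 — 7 in total.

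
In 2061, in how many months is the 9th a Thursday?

Check the 9th of each month of 2061: Jan 9: Sun, Feb 9: Wed, Mar 9: Wed, Apr 9: Sat, May 9: Mon, Jun 9: Thu, Jul 9: Sat, Aug 9: Tue, Sep 9: Fri, Oct 9: Sun, Nov 9: Wed, Dec 9: Fri.
Thursday occurs in June — 1 month.

1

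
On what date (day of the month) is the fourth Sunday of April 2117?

25

April 1, 2117 is a Thursday, so the first Sunday is the 4th.
The fourth Sunday is 4 + 21 = 25.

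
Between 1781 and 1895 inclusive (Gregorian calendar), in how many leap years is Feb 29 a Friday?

Leap years in 1781–1895: 27 of them.
Feb 29 weekday advances by 5 (mod 7) from one leap year to the next four years later (or differs when a century non-leap intervenes).
Leap-day weekdays: 1784:Sun 1788:Fri✓ 1792:Wed 1796:Mon 1804:Wed 1808:Mon 1812:Sat 1816:Thu 1820:Tue 1824:Sun 1828:Fri✓ 1832:Wed 1836:Mon 1840:Sat 1844:Thu 1848:Tue 1852:Sun 1856:Fri✓ 1860:Wed 1864:Mon 1868:Sat 1872:Thu 1876:Tue 1880:Sun 1884:Fri✓ 1888:Wed 1892:Mon
Friday: 1788, 1828, 1856, 1884 → 4.

4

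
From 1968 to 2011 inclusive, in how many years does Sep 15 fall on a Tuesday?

Track Sep 15's weekday year by year (advancing +1, or +2 across a Feb 29):
  1968: Sun  1969: Mon (+1)  1970: Tue (+1) ✓  1971: Wed (+1)  1972: Fri (+2)
  1973: Sat (+1)  1974: Sun (+1)  1975: Mon (+1)  1976: Wed (+2)  1977: Thu (+1)
  1978: Fri (+1)  1979: Sat (+1)  1980: Mon (+2)  1981: Tue (+1) ✓  … (16 more years) …
  1998: Tue (+1) ✓  1999: Wed (+1)  2000: Fri (+2)  2001: Sat (+1)  2002: Sun (+1)
  2003: Mon (+1)  2004: Wed (+2)  2005: Thu (+1)  2006: Fri (+1)  2007: Sat (+1)
  2008: Mon (+2)  2009: Tue (+1) ✓  2010: Wed (+1)  2011: Thu (+1)
Tuesday years: 1970, 1981, 1987, 1992, 1998, 2009 — 6 in total.

6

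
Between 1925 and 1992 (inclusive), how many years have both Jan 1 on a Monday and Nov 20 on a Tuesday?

7

Check each year's weekday for Jan 1 and Nov 20:
  1925: Thu/Fri  1926: Fri/Sat  1927: Sat/Sun  1928: Sun/Tue  1929: Tue/Wed  1930: Wed/Thu  1931: Thu/Fri  1932: Fri/Sun  1933: Sun/Mon  1934: Mon/Tue ✓  1935: Tue/Wed  1936: Wed/Fri  1937: Fri/Sat  1938: Sat/Sun  …(40 more)…  1979: Mon/Tue ✓  1980: Tue/Thu  1981: Thu/Fri  1982: Fri/Sat  1983: Sat/Sun  1984: Sun/Tue  1985: Tue/Wed  1986: Wed/Thu  1987: Thu/Fri  1988: Fri/Sun  1989: Sun/Mon  1990: Mon/Tue ✓  1991: Tue/Wed  1992: Wed/Fri
Both conditions hold in: 1934, 1945, 1951, 1962, 1973, 1979, 1990 — 7.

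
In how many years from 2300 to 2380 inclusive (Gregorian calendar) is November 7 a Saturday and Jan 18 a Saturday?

3

Check each year's weekday for November 7 and Jan 18:
  2300: Wed/Thu  2301: Thu/Fri  2302: Fri/Sat  2303: Sat/Sun  2304: Mon/Mon  2305: Tue/Wed  2306: Wed/Thu  2307: Thu/Fri  2308: Sat/Sat ✓  2309: Sun/Mon  2310: Mon/Tue  2311: Tue/Wed  2312: Thu/Thu  2313: Fri/Sat  …(53 more)…  2367: Tue/Wed  2368: Thu/Thu  2369: Fri/Sat  2370: Sat/Sun  2371: Sun/Mon  2372: Tue/Tue  2373: Wed/Thu  2374: Thu/Fri  2375: Fri/Sat  2376: Sun/Sun  2377: Mon/Tue  2378: Tue/Wed  2379: Wed/Thu  2380: Fri/Fri
Both conditions hold in: 2308, 2336, 2364 — 3.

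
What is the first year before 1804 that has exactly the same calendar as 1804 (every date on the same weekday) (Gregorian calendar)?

1792

Two years share a calendar iff Jan 1 falls on the same weekday and both are leap or both are common. 1804: Jan 1 is Sunday, leap year.
1803: Jan 1 Saturday, common
1802: Jan 1 Friday, common
1801: Jan 1 Thursday, common
1800: Jan 1 Wednesday, common
1799: Jan 1 Tuesday, common
1798: Jan 1 Monday, common
1797: Jan 1 Sunday, common
1796: Jan 1 Friday, leap
1795: Jan 1 Thursday, common
1794: Jan 1 Wednesday, common
1793: Jan 1 Tuesday, common
1792: Jan 1 Sunday, leap
1792 matches on both conditions.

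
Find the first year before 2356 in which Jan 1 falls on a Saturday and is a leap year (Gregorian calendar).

2344

Jan 1 advances by 2 weekdays after a leap year and by 1 after a common year.
2356: Jan 1 is Sunday (leap).
2355: Saturday
2354: Friday
2353: Thursday
2352: Tuesday (leap)
2351: Monday
2350: Sunday
2349: Saturday
2348: Thursday (leap)
2347: Wednesday
2346: Tuesday
2345: Monday
2344: Saturday (leap)
2344 begins on a Saturday and is a leap year.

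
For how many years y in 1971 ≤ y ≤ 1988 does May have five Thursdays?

May has 31 days; it has five Thursdays when Thursday falls among the first (month-length − 28) days — i.e. when May 1 is one of Thursday/Wednesday/Tuesday.
May 1 by year: 1971:Sat 1972:Mon 1973:Tue✓ 1974:Wed✓ 1975:Thu✓ 1976:Sat 1977:Sun 1978:Mon 1979:Tue✓ 1980:Thu✓ 1981:Fri 1982:Sat 1983:Sun 1984:Tue✓ 1985:Wed✓ 1986:Thu✓ 1987:Fri 1988:Sun
Years with five Thursdays: 1973, 1974, 1975, 1979, 1980, 1984, 1985, 1986 → 8.

8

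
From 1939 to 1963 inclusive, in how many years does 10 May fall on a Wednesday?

Track 10 May's weekday year by year (advancing +1, or +2 across a Feb 29):
  1939: Wed ✓  1940: Fri (+2)  1941: Sat (+1)  1942: Sun (+1)  1943: Mon (+1)
  1944: Wed (+2) ✓  1945: Thu (+1)  1946: Fri (+1)  1947: Sat (+1)  1948: Mon (+2)
  1949: Tue (+1)  1950: Wed (+1) ✓  1951: Thu (+1)  1952: Sat (+2)  1953: Sun (+1)
  1954: Mon (+1)  1955: Tue (+1)  1956: Thu (+2)  1957: Fri (+1)  1958: Sat (+1)
  1959: Sun (+1)  1960: Tue (+2)  1961: Wed (+1) ✓  1962: Thu (+1)  1963: Fri (+1)
Wednesday years: 1939, 1944, 1950, 1961 — 4 in total.

4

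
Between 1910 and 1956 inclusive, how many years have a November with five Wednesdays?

14

November has 30 days; it has five Wednesdays when Wednesday falls among the first (month-length − 28) days — i.e. when November 1 is one of Wednesday/Tuesday.
November 1 by year: 1910:Tue✓ 1911:Wed✓ 1912:Fri 1913:Sat 1914:Sun 1915:Mon 1916:Wed✓ 1917:Thu 1918:Fri 1919:Sat 1920:Mon 1921:Tue✓ 1922:Wed✓ 1923:Thu 1924:Sat …(17 more)… 1942:Sun 1943:Mon 1944:Wed✓ 1945:Thu 1946:Fri 1947:Sat 1948:Mon 1949:Tue✓ 1950:Wed✓ 1951:Thu 1952:Sat 1953:Sun 1954:Mon 1955:Tue✓ 1956:Thu
Years with five Wednesdays: 1910, 1911, 1916, 1921, 1922, 1927, 1932, 1933, 1938, 1939, 1944, 1949, 1950, 1955 → 14.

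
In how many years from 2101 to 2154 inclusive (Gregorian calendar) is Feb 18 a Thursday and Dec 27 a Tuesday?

Check each year's weekday for Feb 18 and Dec 27:
  2101: Fri/Tue  2102: Sat/Wed  2103: Sun/Thu  2104: Mon/Sat  2105: Wed/Sun  2106: Thu/Mon  2107: Fri/Tue  2108: Sat/Thu  2109: Mon/Fri  2110: Tue/Sat  2111: Wed/Sun  2112: Thu/Tue ✓  2113: Sat/Wed  2114: Sun/Thu  …(26 more)…  2141: Sat/Wed  2142: Sun/Thu  2143: Mon/Fri  2144: Tue/Sun  2145: Thu/Mon  2146: Fri/Tue  2147: Sat/Wed  2148: Sun/Fri  2149: Tue/Sat  2150: Wed/Sun  2151: Thu/Mon  2152: Fri/Wed  2153: Sun/Thu  2154: Mon/Fri
Both conditions hold in: 2112, 2140 — 2.

2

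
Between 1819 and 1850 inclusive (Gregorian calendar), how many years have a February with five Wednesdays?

1

February has 28 days (29 in leap years); it has five Wednesdays when Wednesday falls among the first (month-length − 28) days — i.e. when February 1 is Wednesday in a leap year (never in a common year).
February 1 by year: 1819:Mon 1820:Tue 1821:Thu 1822:Fri 1823:Sat 1824:Sun 1825:Tue 1826:Wed 1827:Thu 1828:Fri 1829:Sun 1830:Mon 1831:Tue 1832:Wed✓ 1833:Fri 1834:Sat 1835:Sun 1836:Mon 1837:Wed 1838:Thu 1839:Fri 1840:Sat 1841:Mon 1842:Tue 1843:Wed 1844:Thu 1845:Sat 1846:Sun 1847:Mon 1848:Tue 1849:Thu 1850:Fri
Years with five Wednesdays: 1832 → 1.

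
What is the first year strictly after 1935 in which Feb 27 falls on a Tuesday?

1940

From one year to the next, a fixed date's weekday advances by 1, or by 2 when a Feb 29 lies between the two dates.
1935: February 27 is Wednesday.
1936: Thursday (+1)
1937: Saturday (+2)
1938: Sunday (+1)
1939: Monday (+1)
1940: Tuesday (+1)
Feb 27 falls on a Tuesday in 1940.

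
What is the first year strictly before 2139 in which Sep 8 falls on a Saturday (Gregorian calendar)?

From one year to the next, a fixed date's weekday advances by 1, or by 2 when a Feb 29 lies between the two dates.
2139: September 8 is Tuesday.
2138: Monday (−1)
2137: Sunday (−1)
2136: Saturday (−1)
Sep 8 falls on a Saturday in 2136.

2136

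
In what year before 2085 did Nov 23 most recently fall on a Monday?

2082

From one year to the next, a fixed date's weekday advances by 1, or by 2 when a Feb 29 lies between the two dates.
2085: November 23 is Friday.
2084: Thursday (−1)
2083: Tuesday (−2)
2082: Monday (−1)
Nov 23 falls on a Monday in 2082.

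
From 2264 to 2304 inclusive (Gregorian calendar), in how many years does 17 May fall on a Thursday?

6

Track 17 May's weekday year by year (advancing +1, or +2 across a Feb 29):
  2264: Tue  2265: Wed (+1)  2266: Thu (+1) ✓  2267: Fri (+1)  2268: Sun (+2)
  2269: Mon (+1)  2270: Tue (+1)  2271: Wed (+1)  2272: Fri (+2)  2273: Sat (+1)
  2274: Sun (+1)  2275: Mon (+1)  2276: Wed (+2)  2277: Thu (+1) ✓  … (13 more years) …
  2291: Sun (+1)  2292: Tue (+2)  2293: Wed (+1)  2294: Thu (+1) ✓  2295: Fri (+1)
  2296: Sun (+2)  2297: Mon (+1)  2298: Tue (+1)  2299: Wed (+1)  2300: Thu (+1) ✓
  2301: Fri (+1)  2302: Sat (+1)  2303: Sun (+1)  2304: Tue (+2)
Thursday years: 2266, 2277, 2283, 2288, 2294, 2300 — 6 in total.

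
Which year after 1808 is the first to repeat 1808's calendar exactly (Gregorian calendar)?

1836

Two years share a calendar iff Jan 1 falls on the same weekday and both are leap or both are common. 1808: Jan 1 is Friday, leap year.
1809: Jan 1 Sunday, common
1810: Jan 1 Monday, common
1811: Jan 1 Tuesday, common
1812: Jan 1 Wednesday, leap
1813: Jan 1 Friday, common
1814: Jan 1 Saturday, common
1815: Jan 1 Sunday, common
1816: Jan 1 Monday, leap
1817: Jan 1 Wednesday, common
1818: Jan 1 Thursday, common
1819: Jan 1 Friday, common
1820: Jan 1 Saturday, leap
1821: Jan 1 Monday, common
1822: Jan 1 Tuesday, common
1823: Jan 1 Wednesday, common
1824: Jan 1 Thursday, leap
1825: Jan 1 Saturday, common
1826: Jan 1 Sunday, common
1827: Jan 1 Monday, common
1828: Jan 1 Tuesday, leap
1829: Jan 1 Thursday, common
1830: Jan 1 Friday, common
1831: Jan 1 Saturday, common
1832: Jan 1 Sunday, leap
1833: Jan 1 Tuesday, common
1834: Jan 1 Wednesday, common
1835: Jan 1 Thursday, common
1836: Jan 1 Friday, leap
1836 matches on both conditions.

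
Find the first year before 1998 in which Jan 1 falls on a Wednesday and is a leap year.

1992

Jan 1 advances by 2 weekdays after a leap year and by 1 after a common year.
1998: Jan 1 is Thursday.
1997: Wednesday
1996: Monday (leap)
1995: Sunday
1994: Saturday
1993: Friday
1992: Wednesday (leap)
1992 begins on a Wednesday and is a leap year.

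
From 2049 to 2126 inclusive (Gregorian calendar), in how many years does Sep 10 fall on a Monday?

Track Sep 10's weekday year by year (advancing +1, or +2 across a Feb 29):
  2049: Fri  2050: Sat (+1)  2051: Sun (+1)  2052: Tue (+2)  2053: Wed (+1)
  2054: Thu (+1)  2055: Fri (+1)  2056: Sun (+2)  2057: Mon (+1) ✓  2058: Tue (+1)
  2059: Wed (+1)  2060: Fri (+2)  2061: Sat (+1)  2062: Sun (+1)  … (50 more years) …
  2113: Sun (+1)  2114: Mon (+1) ✓  2115: Tue (+1)  2116: Thu (+2)  2117: Fri (+1)
  2118: Sat (+1)  2119: Sun (+1)  2120: Tue (+2)  2121: Wed (+1)  2122: Thu (+1)
  2123: Fri (+1)  2124: Sun (+2)  2125: Mon (+1) ✓  2126: Tue (+1)
Monday years: 2057, 2063, 2068, 2074, 2085, 2091, 2096, 2103, 2108, 2114, 2125 — 11 in total.

11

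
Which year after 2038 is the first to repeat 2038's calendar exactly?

2049

Two years share a calendar iff Jan 1 falls on the same weekday and both are leap or both are common. 2038: Jan 1 is Friday, common year.
2039: Jan 1 Saturday, common
2040: Jan 1 Sunday, leap
2041: Jan 1 Tuesday, common
2042: Jan 1 Wednesday, common
2043: Jan 1 Thursday, common
2044: Jan 1 Friday, leap
2045: Jan 1 Sunday, common
2046: Jan 1 Monday, common
2047: Jan 1 Tuesday, common
2048: Jan 1 Wednesday, leap
2049: Jan 1 Friday, common
2049 matches on both conditions.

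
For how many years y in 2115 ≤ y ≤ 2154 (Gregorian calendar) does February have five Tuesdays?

February has 28 days (29 in leap years); it has five Tuesdays when Tuesday falls among the first (month-length − 28) days — i.e. when February 1 is Tuesday in a leap year (never in a common year).
February 1 by year: 2115:Fri 2116:Sat 2117:Mon 2118:Tue 2119:Wed 2120:Thu 2121:Sat 2122:Sun 2123:Mon 2124:Tue✓ 2125:Thu 2126:Fri 2127:Sat 2128:Sun 2129:Tue …(10 more)… 2140:Mon 2141:Wed 2142:Thu 2143:Fri 2144:Sat 2145:Mon 2146:Tue 2147:Wed 2148:Thu 2149:Sat 2150:Sun 2151:Mon 2152:Tue✓ 2153:Thu 2154:Fri
Years with five Tuesdays: 2124, 2152 → 2.

2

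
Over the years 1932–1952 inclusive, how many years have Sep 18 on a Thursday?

Track Sep 18's weekday year by year (advancing +1, or +2 across a Feb 29):
  1932: Sun  1933: Mon (+1)  1934: Tue (+1)  1935: Wed (+1)  1936: Fri (+2)
  1937: Sat (+1)  1938: Sun (+1)  1939: Mon (+1)  1940: Wed (+2)  1941: Thu (+1) ✓
  1942: Fri (+1)  1943: Sat (+1)  1944: Mon (+2)  1945: Tue (+1)  1946: Wed (+1)
  1947: Thu (+1) ✓  1948: Sat (+2)  1949: Sun (+1)  1950: Mon (+1)  1951: Tue (+1)
  1952: Thu (+2) ✓
Thursday years: 1941, 1947, 1952 — 3 in total.

3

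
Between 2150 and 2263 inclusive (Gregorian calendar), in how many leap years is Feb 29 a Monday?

Leap years in 2150–2263: 27 of them.
Feb 29 weekday advances by 5 (mod 7) from one leap year to the next four years later (or differs when a century non-leap intervenes).
Leap-day weekdays: 2152:Tue 2156:Sun 2160:Fri 2164:Wed 2168:Mon✓ 2172:Sat 2176:Thu 2180:Tue 2184:Sun 2188:Fri 2192:Wed 2196:Mon✓ 2204:Wed 2208:Mon✓ 2212:Sat 2216:Thu 2220:Tue 2224:Sun 2228:Fri 2232:Wed 2236:Mon✓ 2240:Sat 2244:Thu 2248:Tue 2252:Sun 2256:Fri 2260:Wed
Monday: 2168, 2196, 2208, 2236 → 4.

4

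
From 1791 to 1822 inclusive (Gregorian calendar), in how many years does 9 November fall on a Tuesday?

3

Track 9 November's weekday year by year (advancing +1, or +2 across a Feb 29):
  1791: Wed  1792: Fri (+2)  1793: Sat (+1)  1794: Sun (+1)  1795: Mon (+1)
  1796: Wed (+2)  1797: Thu (+1)  1798: Fri (+1)  1799: Sat (+1)  1800: Sun (+1)
  1801: Mon (+1)  1802: Tue (+1) ✓  1803: Wed (+1)  1804: Fri (+2)  … (4 more years) …
  1809: Thu (+1)  1810: Fri (+1)  1811: Sat (+1)  1812: Mon (+2)  1813: Tue (+1) ✓
  1814: Wed (+1)  1815: Thu (+1)  1816: Sat (+2)  1817: Sun (+1)  1818: Mon (+1)
  1819: Tue (+1) ✓  1820: Thu (+2)  1821: Fri (+1)  1822: Sat (+1)
Tuesday years: 1802, 1813, 1819 — 3 in total.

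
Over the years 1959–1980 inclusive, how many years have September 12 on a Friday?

3

Track September 12's weekday year by year (advancing +1, or +2 across a Feb 29):
  1959: Sat  1960: Mon (+2)  1961: Tue (+1)  1962: Wed (+1)  1963: Thu (+1)
  1964: Sat (+2)  1965: Sun (+1)  1966: Mon (+1)  1967: Tue (+1)  1968: Thu (+2)
  1969: Fri (+1) ✓  1970: Sat (+1)  1971: Sun (+1)  1972: Tue (+2)  1973: Wed (+1)
  1974: Thu (+1)  1975: Fri (+1) ✓  1976: Sun (+2)  1977: Mon (+1)  1978: Tue (+1)
  1979: Wed (+1)  1980: Fri (+2) ✓
Friday years: 1969, 1975, 1980 — 3 in total.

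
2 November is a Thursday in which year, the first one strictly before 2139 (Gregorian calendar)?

From one year to the next, a fixed date's weekday advances by 1, or by 2 when a Feb 29 lies between the two dates.
2139: November 2 is Monday.
2138: Sunday (−1)
2137: Saturday (−1)
2136: Friday (−1)
2135: Wednesday (−2)
2134: Tuesday (−1)
2133: Monday (−1)
2132: Sunday (−1)
2131: Friday (−2)
2130: Thursday (−1)
2 November falls on a Thursday in 2130.

2130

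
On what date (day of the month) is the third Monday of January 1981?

19

January 1, 1981 is a Thursday, so the first Monday is the 5th.
The third Monday is 5 + 14 = 19.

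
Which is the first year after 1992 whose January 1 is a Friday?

1993

Jan 1 advances by 2 weekdays after a leap year and by 1 after a common year.
1992: Jan 1 is Wednesday (leap).
1993: Friday
1993 begins on a Friday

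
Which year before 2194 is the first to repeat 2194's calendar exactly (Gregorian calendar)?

2183

Two years share a calendar iff Jan 1 falls on the same weekday and both are leap or both are common. 2194: Jan 1 is Wednesday, common year.
2193: Jan 1 Tuesday, common
2192: Jan 1 Sunday, leap
2191: Jan 1 Saturday, common
2190: Jan 1 Friday, common
2189: Jan 1 Thursday, common
2188: Jan 1 Tuesday, leap
2187: Jan 1 Monday, common
2186: Jan 1 Sunday, common
2185: Jan 1 Saturday, common
2184: Jan 1 Thursday, leap
2183: Jan 1 Wednesday, common
2183 matches on both conditions.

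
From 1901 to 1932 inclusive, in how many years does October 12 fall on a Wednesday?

5

Track October 12's weekday year by year (advancing +1, or +2 across a Feb 29):
  1901: Sat  1902: Sun (+1)  1903: Mon (+1)  1904: Wed (+2) ✓  1905: Thu (+1)
  1906: Fri (+1)  1907: Sat (+1)  1908: Mon (+2)  1909: Tue (+1)  1910: Wed (+1) ✓
  1911: Thu (+1)  1912: Sat (+2)  1913: Sun (+1)  1914: Mon (+1)  … (4 more years) …
  1919: Sun (+1)  1920: Tue (+2)  1921: Wed (+1) ✓  1922: Thu (+1)  1923: Fri (+1)
  1924: Sun (+2)  1925: Mon (+1)  1926: Tue (+1)  1927: Wed (+1) ✓  1928: Fri (+2)
  1929: Sat (+1)  1930: Sun (+1)  1931: Mon (+1)  1932: Wed (+2) ✓
Wednesday years: 1904, 1910, 1921, 1927, 1932 — 5 in total.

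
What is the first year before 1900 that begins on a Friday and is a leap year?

1892

Jan 1 advances by 2 weekdays after a leap year and by 1 after a common year.
1900: Jan 1 is Monday.
1899: Sunday
1898: Saturday
1897: Friday
1896: Wednesday (leap)
1895: Tuesday
1894: Monday
1893: Sunday
1892: Friday (leap)
1892 begins on a Friday and is a leap year.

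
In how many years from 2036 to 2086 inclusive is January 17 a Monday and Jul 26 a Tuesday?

Check each year's weekday for January 17 and Jul 26:
  2036: Thu/Sat  2037: Sat/Sun  2038: Sun/Mon  2039: Mon/Tue ✓  2040: Tue/Thu  2041: Thu/Fri  2042: Fri/Sat  2043: Sat/Sun  2044: Sun/Tue  2045: Tue/Wed  2046: Wed/Thu  2047: Thu/Fri  2048: Fri/Sun  2049: Sun/Mon  …(23 more)…  2073: Tue/Wed  2074: Wed/Thu  2075: Thu/Fri  2076: Fri/Sun  2077: Sun/Mon  2078: Mon/Tue ✓  2079: Tue/Wed  2080: Wed/Fri  2081: Fri/Sat  2082: Sat/Sun  2083: Sun/Mon  2084: Mon/Wed  2085: Wed/Thu  2086: Thu/Fri
Both conditions hold in: 2039, 2050, 2061, 2067, 2078 — 5.

5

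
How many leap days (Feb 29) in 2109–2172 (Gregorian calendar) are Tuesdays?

Leap years in 2109–2172: 16 of them.
Feb 29 weekday advances by 5 (mod 7) from one leap year to the next four years later (or differs when a century non-leap intervenes).
Leap-day weekdays: 2112:Mon 2116:Sat 2120:Thu 2124:Tue✓ 2128:Sun 2132:Fri 2136:Wed 2140:Mon 2144:Sat 2148:Thu 2152:Tue✓ 2156:Sun 2160:Fri 2164:Wed 2168:Mon 2172:Sat
Tuesday: 2124, 2152 → 2.

2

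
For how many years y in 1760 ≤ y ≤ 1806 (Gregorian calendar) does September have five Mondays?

15

September has 30 days; it has five Mondays when Monday falls among the first (month-length − 28) days — i.e. when September 1 is one of Monday/Sunday.
September 1 by year: 1760:Mon✓ 1761:Tue 1762:Wed 1763:Thu 1764:Sat 1765:Sun✓ 1766:Mon✓ 1767:Tue 1768:Thu 1769:Fri 1770:Sat 1771:Sun✓ 1772:Tue 1773:Wed 1774:Thu …(17 more)… 1792:Sat 1793:Sun✓ 1794:Mon✓ 1795:Tue 1796:Thu 1797:Fri 1798:Sat 1799:Sun✓ 1800:Mon✓ 1801:Tue 1802:Wed 1803:Thu 1804:Sat 1805:Sun✓ 1806:Mon✓
Years with five Mondays: 1760, 1765, 1766, 1771, 1776, 1777, 1782, 1783, 1788, 1793, 1794, 1799, 1800, 1805, 1806 → 15.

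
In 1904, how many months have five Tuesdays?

A month of length L has five Tuesdays iff its first Tuesday is on day ≤ L−28 (so day 1–3 in a 31-day month, 1–2 in a 30-day month, day 1 in a leap February).
Checking each month of 1904: Jan starts Fri (31d); Feb starts Mon (29d); Mar starts Tue (31d) ✓; Apr starts Fri (30d); May starts Sun (31d) ✓; Jun starts Wed (30d); Jul starts Fri (31d); Aug starts Mon (31d) ✓; Sep starts Thu (30d); Oct starts Sat (31d); Nov starts Tue (30d) ✓; Dec starts Thu (31d).
Five-Tuesday months: March, May, August, November → 4.

4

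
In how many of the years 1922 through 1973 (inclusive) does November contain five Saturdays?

14

November has 30 days; it has five Saturdays when Saturday falls among the first (month-length − 28) days — i.e. when November 1 is one of Saturday/Friday.
November 1 by year: 1922:Wed 1923:Thu 1924:Sat✓ 1925:Sun 1926:Mon 1927:Tue 1928:Thu 1929:Fri✓ 1930:Sat✓ 1931:Sun 1932:Tue 1933:Wed 1934:Thu 1935:Fri✓ 1936:Sun …(22 more)… 1959:Sun 1960:Tue 1961:Wed 1962:Thu 1963:Fri✓ 1964:Sun 1965:Mon 1966:Tue 1967:Wed 1968:Fri✓ 1969:Sat✓ 1970:Sun 1971:Mon 1972:Wed 1973:Thu
Years with five Saturdays: 1924, 1929, 1930, 1935, 1940, 1941, 1946, 1947, 1952, 1957, 1958, 1963, 1968, 1969 → 14.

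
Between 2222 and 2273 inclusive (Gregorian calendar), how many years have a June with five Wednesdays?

June has 30 days; it has five Wednesdays when Wednesday falls among the first (month-length − 28) days — i.e. when June 1 is one of Wednesday/Tuesday.
June 1 by year: 2222:Sat 2223:Sun 2224:Tue✓ 2225:Wed✓ 2226:Thu 2227:Fri 2228:Sun 2229:Mon 2230:Tue✓ 2231:Wed✓ 2232:Fri 2233:Sat 2234:Sun 2235:Mon 2236:Wed✓ …(22 more)… 2259:Wed✓ 2260:Fri 2261:Sat 2262:Sun 2263:Mon 2264:Wed✓ 2265:Thu 2266:Fri 2267:Sat 2268:Mon 2269:Tue✓ 2270:Wed✓ 2271:Thu 2272:Sat 2273:Sun
Years with five Wednesdays: 2224, 2225, 2230, 2231, 2236, 2241, 2242, 2247, 2252, 2253, 2258, 2259, 2264, 2269, 2270 → 15.

15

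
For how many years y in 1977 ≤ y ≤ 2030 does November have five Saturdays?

November has 30 days; it has five Saturdays when Saturday falls among the first (month-length − 28) days — i.e. when November 1 is one of Saturday/Friday.
November 1 by year: 1977:Tue 1978:Wed 1979:Thu 1980:Sat✓ 1981:Sun 1982:Mon 1983:Tue 1984:Thu 1985:Fri✓ 1986:Sat✓ 1987:Sun 1988:Tue 1989:Wed 1990:Thu 1991:Fri✓ …(24 more)… 2016:Tue 2017:Wed 2018:Thu 2019:Fri✓ 2020:Sun 2021:Mon 2022:Tue 2023:Wed 2024:Fri✓ 2025:Sat✓ 2026:Sun 2027:Mon 2028:Wed 2029:Thu 2030:Fri✓
Years with five Saturdays: 1980, 1985, 1986, 1991, 1996, 1997, 2002, 2003, 2008, 2013, 2014, 2019, 2024, 2025, 2030 → 15.

15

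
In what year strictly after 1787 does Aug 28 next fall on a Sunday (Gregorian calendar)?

1791

From one year to the next, a fixed date's weekday advances by 1, or by 2 when a Feb 29 lies between the two dates.
1787: August 28 is Tuesday.
1788: Thursday (+2)
1789: Friday (+1)
1790: Saturday (+1)
1791: Sunday (+1)
Aug 28 falls on a Sunday in 1791.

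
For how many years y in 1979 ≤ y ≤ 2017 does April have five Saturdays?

11

April has 30 days; it has five Saturdays when Saturday falls among the first (month-length − 28) days — i.e. when April 1 is one of Saturday/Friday.
April 1 by year: 1979:Sun 1980:Tue 1981:Wed 1982:Thu 1983:Fri✓ 1984:Sun 1985:Mon 1986:Tue 1987:Wed 1988:Fri✓ 1989:Sat✓ 1990:Sun 1991:Mon 1992:Wed 1993:Thu …(9 more)… 2003:Tue 2004:Thu 2005:Fri✓ 2006:Sat✓ 2007:Sun 2008:Tue 2009:Wed 2010:Thu 2011:Fri✓ 2012:Sun 2013:Mon 2014:Tue 2015:Wed 2016:Fri✓ 2017:Sat✓
Years with five Saturdays: 1983, 1988, 1989, 1994, 1995, 2000, 2005, 2006, 2011, 2016, 2017 → 11.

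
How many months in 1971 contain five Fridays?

A month of length L has five Fridays iff its first Friday is on day ≤ L−28 (so day 1–3 in a 31-day month, 1–2 in a 30-day month, day 1 in a leap February).
Checking each month of 1971: Jan starts Fri (31d) ✓; Feb starts Mon (28d); Mar starts Mon (31d); Apr starts Thu (30d) ✓; May starts Sat (31d); Jun starts Tue (30d); Jul starts Thu (31d) ✓; Aug starts Sun (31d); Sep starts Wed (30d); Oct starts Fri (31d) ✓; Nov starts Mon (30d); Dec starts Wed (31d) ✓.
Five-Friday months: January, April, July, October, December → 5.

5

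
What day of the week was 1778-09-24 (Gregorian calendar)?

January 1, 1778 is a Thursday.
September 24 is day 267 of the year, i.e. 266 days after Jan 1.
266 mod 7 = 0, so advance 0 weekdays from Thursday: Thursday.

Thursday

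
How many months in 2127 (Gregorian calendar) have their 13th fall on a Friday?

Check the 13th of each month of 2127: Jan 13: Mon, Feb 13: Thu, Mar 13: Thu, Apr 13: Sun, May 13: Tue, Jun 13: Fri, Jul 13: Sun, Aug 13: Wed, Sep 13: Sat, Oct 13: Mon, Nov 13: Thu, Dec 13: Sat.
Friday occurs in June — 1 month.

1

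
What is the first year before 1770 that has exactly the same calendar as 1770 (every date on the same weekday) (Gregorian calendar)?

Two years share a calendar iff Jan 1 falls on the same weekday and both are leap or both are common. 1770: Jan 1 is Monday, common year.
1769: Jan 1 Sunday, common
1768: Jan 1 Friday, leap
1767: Jan 1 Thursday, common
1766: Jan 1 Wednesday, common
1765: Jan 1 Tuesday, common
1764: Jan 1 Sunday, leap
1763: Jan 1 Saturday, common
1762: Jan 1 Friday, common
1761: Jan 1 Thursday, common
1760: Jan 1 Tuesday, leap
1759: Jan 1 Monday, common
1759 matches on both conditions.

1759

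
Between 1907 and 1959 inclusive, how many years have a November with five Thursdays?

November has 30 days; it has five Thursdays when Thursday falls among the first (month-length − 28) days — i.e. when November 1 is one of Thursday/Wednesday.
November 1 by year: 1907:Fri 1908:Sun 1909:Mon 1910:Tue 1911:Wed✓ 1912:Fri 1913:Sat 1914:Sun 1915:Mon 1916:Wed✓ 1917:Thu✓ 1918:Fri 1919:Sat 1920:Mon 1921:Tue …(23 more)… 1945:Thu✓ 1946:Fri 1947:Sat 1948:Mon 1949:Tue 1950:Wed✓ 1951:Thu✓ 1952:Sat 1953:Sun 1954:Mon 1955:Tue 1956:Thu✓ 1957:Fri 1958:Sat 1959:Sun
Years with five Thursdays: 1911, 1916, 1917, 1922, 1923, 1928, 1933, 1934, 1939, 1944, 1945, 1950, 1951, 1956 → 14.

14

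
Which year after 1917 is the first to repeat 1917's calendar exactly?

1923

Two years share a calendar iff Jan 1 falls on the same weekday and both are leap or both are common. 1917: Jan 1 is Monday, common year.
1918: Jan 1 Tuesday, common
1919: Jan 1 Wednesday, common
1920: Jan 1 Thursday, leap
1921: Jan 1 Saturday, common
1922: Jan 1 Sunday, common
1923: Jan 1 Monday, common
1923 matches on both conditions.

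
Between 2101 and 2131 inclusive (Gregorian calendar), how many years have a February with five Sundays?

1

February has 28 days (29 in leap years); it has five Sundays when Sunday falls among the first (month-length − 28) days — i.e. when February 1 is Sunday in a leap year (never in a common year).
February 1 by year: 2101:Tue 2102:Wed 2103:Thu 2104:Fri 2105:Sun 2106:Mon 2107:Tue 2108:Wed 2109:Fri 2110:Sat 2111:Sun 2112:Mon 2113:Wed 2114:Thu 2115:Fri 2116:Sat 2117:Mon 2118:Tue 2119:Wed 2120:Thu 2121:Sat 2122:Sun 2123:Mon 2124:Tue 2125:Thu 2126:Fri 2127:Sat 2128:Sun✓ 2129:Tue 2130:Wed 2131:Thu
Years with five Sundays: 2128 → 1.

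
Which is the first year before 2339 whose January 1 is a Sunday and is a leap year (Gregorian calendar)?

2328

Jan 1 advances by 2 weekdays after a leap year and by 1 after a common year.
2339: Jan 1 is Sunday.
2338: Saturday
2337: Friday
2336: Wednesday (leap)
2335: Tuesday
2334: Monday
2333: Sunday
2332: Friday (leap)
2331: Thursday
2330: Wednesday
2329: Tuesday
2328: Sunday (leap)
2328 begins on a Sunday and is a leap year.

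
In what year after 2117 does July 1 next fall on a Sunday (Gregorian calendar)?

From one year to the next, a fixed date's weekday advances by 1, or by 2 when a Feb 29 lies between the two dates.
2117: July 1 is Thursday.
2118: Friday (+1)
2119: Saturday (+1)
2120: Monday (+2)
2121: Tuesday (+1)
2122: Wednesday (+1)
2123: Thursday (+1)
2124: Saturday (+2)
2125: Sunday (+1)
July 1 falls on a Sunday in 2125.

2125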